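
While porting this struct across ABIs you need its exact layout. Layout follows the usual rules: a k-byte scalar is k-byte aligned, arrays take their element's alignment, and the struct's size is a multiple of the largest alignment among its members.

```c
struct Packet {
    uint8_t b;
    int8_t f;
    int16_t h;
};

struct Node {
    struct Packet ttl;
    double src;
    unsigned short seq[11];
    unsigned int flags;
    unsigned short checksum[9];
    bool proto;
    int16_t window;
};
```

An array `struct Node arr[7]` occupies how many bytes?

504

Packet: 0..1  b  (1B, 1-aligned); 1..2  f  (1B, 1-aligned); 2..4  h  (2B, 2-aligned); sizeof = 4, alignof = 2
0..4  ttl  (4B, 2-aligned)
4..8  -- padding (4B)
8..16  src  (8B, 8-aligned)
16..38  seq  (22B, 2-aligned)
38..40  -- padding (2B)
40..44  flags  (4B, 4-aligned)
44..62  checksum  (18B, 2-aligned)
62..63  proto  (1B, 1-aligned)
63..64  -- padding (1B)
64..66  window  (2B, 2-aligned)
66..72  -- tail padding (6B)
sizeof = 72, alignof = 8
array of 7: 7 × 72 = 504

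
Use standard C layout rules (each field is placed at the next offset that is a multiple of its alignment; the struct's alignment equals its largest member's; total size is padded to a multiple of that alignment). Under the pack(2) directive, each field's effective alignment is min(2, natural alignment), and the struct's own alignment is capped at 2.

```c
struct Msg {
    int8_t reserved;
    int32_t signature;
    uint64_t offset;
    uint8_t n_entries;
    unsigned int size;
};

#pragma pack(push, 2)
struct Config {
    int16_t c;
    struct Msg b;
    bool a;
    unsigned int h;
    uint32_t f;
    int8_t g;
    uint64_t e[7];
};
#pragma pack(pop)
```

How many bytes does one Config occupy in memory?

94 bytes

Msg: @0: reserved [1B, align 1] → 1; +3 pad (align 4); @4: signature [4B, align 4] → 8; @8: offset [8B, align 8] → 16; @16: n_entries [1B, align 1] → 17; +3 pad (align 4); @20: size [4B, align 4] → 24; size 24, align 8
@0: c [2B, align 2] → 2
@2: b [24B, align 2] → 26
@26: a [1B, align 1] → 27
+1 pad (align 2)
@28: h [4B, align 2] → 32
@32: f [4B, align 2] → 36
@36: g [1B, align 1] → 37
+1 pad (align 2)
@38: e [56B, align 2] → 94
size 94, align 2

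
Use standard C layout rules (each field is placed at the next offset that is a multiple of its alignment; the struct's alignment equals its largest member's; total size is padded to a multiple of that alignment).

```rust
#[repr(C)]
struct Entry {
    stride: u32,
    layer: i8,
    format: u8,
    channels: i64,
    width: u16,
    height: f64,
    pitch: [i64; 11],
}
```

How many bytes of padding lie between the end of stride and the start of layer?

0

0..4  stride  (4B, 4-aligned)
4..5  layer  (1B, 1-aligned)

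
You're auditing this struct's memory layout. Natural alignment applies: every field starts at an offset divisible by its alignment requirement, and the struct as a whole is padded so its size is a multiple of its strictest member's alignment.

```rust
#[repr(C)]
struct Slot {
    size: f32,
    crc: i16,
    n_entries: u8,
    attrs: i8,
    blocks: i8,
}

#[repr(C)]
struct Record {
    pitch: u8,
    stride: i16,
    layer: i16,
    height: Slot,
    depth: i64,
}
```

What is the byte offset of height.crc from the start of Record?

Slot: @0: size [4B, align 4] → 4; @4: crc [2B, align 2] → 6; @6: n_entries [1B, align 1] → 7; @7: attrs [1B, align 1] → 8; @8: blocks [1B, align 1] → 9; +3 tail pad (align 4); size 12, align 4
@0: pitch [1B, align 1] → 1
+1 pad (align 2)
@2: stride [2B, align 2] → 4
@4: layer [2B, align 2] → 6
+2 pad (align 4)
@8: height [12B, align 4] → 20
within Slot: crc at 4
8 + 4 = 12

12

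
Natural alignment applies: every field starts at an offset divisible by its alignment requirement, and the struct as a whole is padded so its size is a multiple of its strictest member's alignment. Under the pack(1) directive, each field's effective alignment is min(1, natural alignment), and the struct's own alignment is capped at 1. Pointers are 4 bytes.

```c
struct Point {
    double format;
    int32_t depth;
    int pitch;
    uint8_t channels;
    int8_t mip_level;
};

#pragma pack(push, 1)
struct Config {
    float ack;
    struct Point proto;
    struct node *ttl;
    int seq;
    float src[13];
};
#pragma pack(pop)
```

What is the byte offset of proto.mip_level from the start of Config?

Point: format at 0 (size 8, align 8) → ends 8; depth at 8 (size 4, align 4) → ends 12; pitch at 12 (size 4, align 4) → ends 16; channels at 16 (size 1, align 1) → ends 17; mip_level at 17 (size 1, align 1) → ends 18; tail pad 6 to reach multiple of 8; total 24 bytes, alignment 8
ack at 0 (size 4, align 1) → ends 4
proto at 4 (size 24, align 1) → ends 28
within Point: mip_level at 17
4 + 17 = 21

21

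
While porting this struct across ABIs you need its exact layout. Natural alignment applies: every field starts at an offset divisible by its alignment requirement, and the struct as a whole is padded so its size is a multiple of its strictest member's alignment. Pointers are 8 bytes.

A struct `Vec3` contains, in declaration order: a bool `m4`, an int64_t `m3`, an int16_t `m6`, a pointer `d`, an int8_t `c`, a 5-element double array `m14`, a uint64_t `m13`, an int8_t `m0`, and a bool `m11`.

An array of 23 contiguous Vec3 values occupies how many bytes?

@0: m4 [1B, align 1] → 1
+7 pad (align 8)
@8: m3 [8B, align 8] → 16
@16: m6 [2B, align 2] → 18
+6 pad (align 8)
@24: d [8B, align 8] → 32
@32: c [1B, align 1] → 33
+7 pad (align 8)
@40: m14 [40B, align 8] → 80
@80: m13 [8B, align 8] → 88
@88: m0 [1B, align 1] → 89
@89: m11 [1B, align 1] → 90
+6 tail pad (align 8)
size 96, align 8
array of 23: 23 × 96 = 2208

2208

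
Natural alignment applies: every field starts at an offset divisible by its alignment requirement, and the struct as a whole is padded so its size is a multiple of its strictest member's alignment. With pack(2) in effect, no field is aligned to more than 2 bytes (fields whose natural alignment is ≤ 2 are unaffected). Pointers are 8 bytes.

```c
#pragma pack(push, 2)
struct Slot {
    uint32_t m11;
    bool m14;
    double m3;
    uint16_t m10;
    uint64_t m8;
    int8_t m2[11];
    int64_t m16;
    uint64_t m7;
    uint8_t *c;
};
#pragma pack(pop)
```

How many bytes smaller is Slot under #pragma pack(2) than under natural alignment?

12

natural layout:
  0..4  m11  (4B, 4-aligned)
  4..5  m14  (1B, 1-aligned)
  5..8  -- padding (3B)
  8..16  m3  (8B, 8-aligned)
  16..18  m10  (2B, 2-aligned)
  18..24  -- padding (6B)
  24..32  m8  (8B, 8-aligned)
  32..43  m2  (11B, 1-aligned)
  43..48  -- padding (5B)
  48..56  m16  (8B, 8-aligned)
  56..64  m7  (8B, 8-aligned)
  64..72  c  (8B, 8-aligned)
  sizeof = 72, alignof = 8
packed(2) layout:
  0..4  m11  (4B, 2-aligned)
  4..5  m14  (1B, 1-aligned)
  5..6  -- padding (1B)
  6..14  m3  (8B, 2-aligned)
  14..16  m10  (2B, 2-aligned)
  16..24  m8  (8B, 2-aligned)
  24..35  m2  (11B, 1-aligned)
  35..36  -- padding (1B)
  36..44  m16  (8B, 2-aligned)
  44..52  m7  (8B, 2-aligned)
  52..60  c  (8B, 2-aligned)
  sizeof = 60, alignof = 2
72 − 60 = 12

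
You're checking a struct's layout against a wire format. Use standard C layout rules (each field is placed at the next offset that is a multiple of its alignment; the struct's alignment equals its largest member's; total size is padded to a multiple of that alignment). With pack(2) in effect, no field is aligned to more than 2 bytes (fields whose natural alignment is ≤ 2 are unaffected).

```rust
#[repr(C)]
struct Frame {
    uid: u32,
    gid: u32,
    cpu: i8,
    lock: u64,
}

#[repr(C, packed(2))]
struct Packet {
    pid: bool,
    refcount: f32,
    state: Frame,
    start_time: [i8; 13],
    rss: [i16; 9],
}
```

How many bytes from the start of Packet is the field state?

6

Frame: 0..4  uid  (4B, 4-aligned); 4..8  gid  (4B, 4-aligned); 8..9  cpu  (1B, 1-aligned); 9..16  -- padding (7B); 16..24  lock  (8B, 8-aligned); sizeof = 24, alignof = 8
0..1  pid  (1B, 1-aligned)
1..2  -- padding (1B)
2..6  refcount  (4B, 2-aligned)
6..30  state  (24B, 2-aligned)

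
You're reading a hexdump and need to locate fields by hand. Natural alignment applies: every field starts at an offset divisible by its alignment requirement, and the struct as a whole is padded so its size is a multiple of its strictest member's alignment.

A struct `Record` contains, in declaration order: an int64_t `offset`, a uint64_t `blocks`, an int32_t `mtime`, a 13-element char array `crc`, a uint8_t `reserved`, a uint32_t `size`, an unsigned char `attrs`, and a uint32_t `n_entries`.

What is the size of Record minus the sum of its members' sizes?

0..8  offset  (8B, 8-aligned)
8..16  blocks  (8B, 8-aligned)
16..20  mtime  (4B, 4-aligned)
20..33  crc  (13B, 1-aligned)
33..34  reserved  (1B, 1-aligned)
34..36  -- padding (2B)
36..40  size  (4B, 4-aligned)
40..41  attrs  (1B, 1-aligned)
41..44  -- padding (3B)
44..48  n_entries  (4B, 4-aligned)
sizeof = 48, alignof = 8
data bytes 43, size 48 → padding 5

5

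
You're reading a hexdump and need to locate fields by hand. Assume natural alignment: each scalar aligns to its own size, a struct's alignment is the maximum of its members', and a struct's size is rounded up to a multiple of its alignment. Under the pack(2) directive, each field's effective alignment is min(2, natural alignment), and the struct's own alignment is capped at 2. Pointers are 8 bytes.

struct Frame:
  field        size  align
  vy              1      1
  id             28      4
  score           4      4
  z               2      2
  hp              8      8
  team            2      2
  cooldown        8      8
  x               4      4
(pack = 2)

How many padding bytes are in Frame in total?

@0: vy [1B, align 1] → 1
+1 pad (align 2)
@2: id [28B, align 2] → 30
@30: score [4B, align 2] → 34
@34: z [2B, align 2] → 36
@36: hp [8B, align 2] → 44
@44: team [2B, align 2] → 46
@46: cooldown [8B, align 2] → 54
@54: x [4B, align 2] → 58
size 58, align 2
data bytes 57, size 58 → padding 1

1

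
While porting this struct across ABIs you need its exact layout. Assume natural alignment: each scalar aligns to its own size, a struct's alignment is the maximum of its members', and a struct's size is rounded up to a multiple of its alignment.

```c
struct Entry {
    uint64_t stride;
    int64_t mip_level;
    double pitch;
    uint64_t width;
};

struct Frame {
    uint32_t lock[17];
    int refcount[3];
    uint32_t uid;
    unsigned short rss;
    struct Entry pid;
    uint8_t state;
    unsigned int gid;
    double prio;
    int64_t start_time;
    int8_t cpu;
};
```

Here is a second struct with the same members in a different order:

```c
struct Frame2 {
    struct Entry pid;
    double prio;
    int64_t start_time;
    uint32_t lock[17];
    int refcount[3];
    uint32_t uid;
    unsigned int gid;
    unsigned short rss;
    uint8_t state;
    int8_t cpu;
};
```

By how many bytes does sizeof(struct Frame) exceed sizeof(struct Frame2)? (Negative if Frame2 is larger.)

8

Entry: @0: stride [8B, align 8] → 8; @8: mip_level [8B, align 8] → 16; @16: pitch [8B, align 8] → 24; @24: width [8B, align 8] → 32; size 32, align 8
@0: lock [68B, align 4] → 68
@68: refcount [12B, align 4] → 80
@80: uid [4B, align 4] → 84
@84: rss [2B, align 2] → 86
+2 pad (align 8)
@88: pid [32B, align 8] → 120
@120: state [1B, align 1] → 121
+3 pad (align 4)
@124: gid [4B, align 4] → 128
@128: prio [8B, align 8] → 136
@136: start_time [8B, align 8] → 144
@144: cpu [1B, align 1] → 145
+7 tail pad (align 8)
size 152, align 8
— Frame2 —
@0: pid [32B, align 8] → 32
@32: prio [8B, align 8] → 40
@40: start_time [8B, align 8] → 48
@48: lock [68B, align 4] → 116
@116: refcount [12B, align 4] → 128
@128: uid [4B, align 4] → 132
@132: gid [4B, align 4] → 136
@136: rss [2B, align 2] → 138
@138: state [1B, align 1] → 139
@139: cpu [1B, align 1] → 140
+4 tail pad (align 8)
size 144, align 8
152 − 144 = 8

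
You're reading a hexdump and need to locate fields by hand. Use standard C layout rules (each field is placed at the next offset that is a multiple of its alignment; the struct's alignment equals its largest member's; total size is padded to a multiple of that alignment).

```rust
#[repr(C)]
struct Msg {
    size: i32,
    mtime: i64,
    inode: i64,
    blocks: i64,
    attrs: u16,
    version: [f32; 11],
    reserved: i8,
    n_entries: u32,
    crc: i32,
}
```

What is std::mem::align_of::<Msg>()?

8

member alignments: size=4, mtime=8, inode=8, blocks=8, attrs=2, version=4, reserved=1, n_entries=4, crc=4
max = 8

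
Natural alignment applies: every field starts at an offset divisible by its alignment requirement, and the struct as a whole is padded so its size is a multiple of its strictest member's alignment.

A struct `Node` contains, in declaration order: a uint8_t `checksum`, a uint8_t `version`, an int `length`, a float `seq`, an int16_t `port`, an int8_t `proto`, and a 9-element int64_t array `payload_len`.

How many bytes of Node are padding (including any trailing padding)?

3

checksum at 0 (size 1, align 1) → ends 1
version at 1 (size 1, align 1) → ends 2
pad 2 to align 4 for length
length at 4 (size 4, align 4) → ends 8
seq at 8 (size 4, align 4) → ends 12
port at 12 (size 2, align 2) → ends 14
proto at 14 (size 1, align 1) → ends 15
pad 1 to align 8 for payload_len
payload_len at 16 (size 72, align 8) → ends 88
total 88 bytes, alignment 8
data bytes 85, size 88 → padding 3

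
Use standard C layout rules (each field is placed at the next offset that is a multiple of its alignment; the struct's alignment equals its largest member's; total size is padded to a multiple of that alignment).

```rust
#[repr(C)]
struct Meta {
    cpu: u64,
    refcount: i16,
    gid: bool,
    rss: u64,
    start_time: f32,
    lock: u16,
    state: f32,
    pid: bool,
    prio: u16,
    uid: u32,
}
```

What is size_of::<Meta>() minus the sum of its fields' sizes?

@0: cpu [8B, align 8] → 8
@8: refcount [2B, align 2] → 10
@10: gid [1B, align 1] → 11
+5 pad (align 8)
@16: rss [8B, align 8] → 24
@24: start_time [4B, align 4] → 28
@28: lock [2B, align 2] → 30
+2 pad (align 4)
@32: state [4B, align 4] → 36
@36: pid [1B, align 1] → 37
+1 pad (align 2)
@38: prio [2B, align 2] → 40
@40: uid [4B, align 4] → 44
+4 tail pad (align 8)
size 48, align 8
data bytes 36, size 48 → padding 12

12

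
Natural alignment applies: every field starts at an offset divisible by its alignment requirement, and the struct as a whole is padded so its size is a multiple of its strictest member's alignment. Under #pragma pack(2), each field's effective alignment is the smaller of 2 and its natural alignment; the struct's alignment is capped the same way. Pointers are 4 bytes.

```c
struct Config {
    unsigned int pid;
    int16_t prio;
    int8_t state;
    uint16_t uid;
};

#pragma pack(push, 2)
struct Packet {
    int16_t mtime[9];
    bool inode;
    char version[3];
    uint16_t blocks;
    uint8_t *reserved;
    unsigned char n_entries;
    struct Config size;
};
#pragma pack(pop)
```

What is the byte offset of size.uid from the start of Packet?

38

Config: @0: pid [4B, align 4] → 4; @4: prio [2B, align 2] → 6; @6: state [1B, align 1] → 7; +1 pad (align 2); @8: uid [2B, align 2] → 10; +2 tail pad (align 4); size 12, align 4
@0: mtime [18B, align 2] → 18
@18: inode [1B, align 1] → 19
@19: version [3B, align 1] → 22
@22: blocks [2B, align 2] → 24
@24: reserved [4B, align 2] → 28
@28: n_entries [1B, align 1] → 29
+1 pad (align 2)
@30: size [12B, align 2] → 42
within Config: uid at 8
30 + 8 = 38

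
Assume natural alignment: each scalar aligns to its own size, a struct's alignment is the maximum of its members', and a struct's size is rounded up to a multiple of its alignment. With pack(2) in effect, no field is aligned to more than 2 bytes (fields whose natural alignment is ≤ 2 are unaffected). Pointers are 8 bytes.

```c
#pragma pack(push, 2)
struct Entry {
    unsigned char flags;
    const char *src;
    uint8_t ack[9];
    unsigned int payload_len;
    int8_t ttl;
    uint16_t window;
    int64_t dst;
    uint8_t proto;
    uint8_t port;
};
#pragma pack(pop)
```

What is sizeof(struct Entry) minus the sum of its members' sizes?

3

@0: flags [1B, align 1] → 1
+1 pad (align 2)
@2: src [8B, align 2] → 10
@10: ack [9B, align 1] → 19
+1 pad (align 2)
@20: payload_len [4B, align 2] → 24
@24: ttl [1B, align 1] → 25
+1 pad (align 2)
@26: window [2B, align 2] → 28
@28: dst [8B, align 2] → 36
@36: proto [1B, align 1] → 37
@37: port [1B, align 1] → 38
size 38, align 2
data bytes 35, size 38 → padding 3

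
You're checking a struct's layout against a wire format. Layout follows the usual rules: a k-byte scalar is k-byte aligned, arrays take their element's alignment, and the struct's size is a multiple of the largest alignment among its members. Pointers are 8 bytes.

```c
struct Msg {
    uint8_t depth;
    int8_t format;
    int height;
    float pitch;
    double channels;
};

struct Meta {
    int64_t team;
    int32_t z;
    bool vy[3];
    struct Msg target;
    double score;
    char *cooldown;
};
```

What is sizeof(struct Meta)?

56 bytes

Msg: @0: depth [1B, align 1] → 1; @1: format [1B, align 1] → 2; +2 pad (align 4); @4: height [4B, align 4] → 8; @8: pitch [4B, align 4] → 12; +4 pad (align 8); @16: channels [8B, align 8] → 24; size 24, align 8
@0: team [8B, align 8] → 8
@8: z [4B, align 4] → 12
@12: vy [3B, align 1] → 15
+1 pad (align 8)
@16: target [24B, align 8] → 40
@40: score [8B, align 8] → 48
@48: cooldown [8B, align 8] → 56
size 56, align 8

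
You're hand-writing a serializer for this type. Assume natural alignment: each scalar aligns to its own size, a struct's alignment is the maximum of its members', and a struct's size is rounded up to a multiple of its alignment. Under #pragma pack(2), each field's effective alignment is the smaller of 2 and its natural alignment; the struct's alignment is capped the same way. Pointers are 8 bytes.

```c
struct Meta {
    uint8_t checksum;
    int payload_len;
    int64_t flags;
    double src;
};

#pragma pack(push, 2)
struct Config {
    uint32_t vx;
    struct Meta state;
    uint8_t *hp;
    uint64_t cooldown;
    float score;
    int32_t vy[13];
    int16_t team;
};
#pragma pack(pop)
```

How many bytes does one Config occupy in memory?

Meta: checksum at 0 (size 1, align 1) → ends 1; pad 3 to align 4 for payload_len; payload_len at 4 (size 4, align 4) → ends 8; flags at 8 (size 8, align 8) → ends 16; src at 16 (size 8, align 8) → ends 24; total 24 bytes, alignment 8
vx at 0 (size 4, align 2) → ends 4
state at 4 (size 24, align 2) → ends 28
hp at 28 (size 8, align 2) → ends 36
cooldown at 36 (size 8, align 2) → ends 44
score at 44 (size 4, align 2) → ends 48
vy at 48 (size 52, align 2) → ends 100
team at 100 (size 2, align 2) → ends 102
total 102 bytes, alignment 2

102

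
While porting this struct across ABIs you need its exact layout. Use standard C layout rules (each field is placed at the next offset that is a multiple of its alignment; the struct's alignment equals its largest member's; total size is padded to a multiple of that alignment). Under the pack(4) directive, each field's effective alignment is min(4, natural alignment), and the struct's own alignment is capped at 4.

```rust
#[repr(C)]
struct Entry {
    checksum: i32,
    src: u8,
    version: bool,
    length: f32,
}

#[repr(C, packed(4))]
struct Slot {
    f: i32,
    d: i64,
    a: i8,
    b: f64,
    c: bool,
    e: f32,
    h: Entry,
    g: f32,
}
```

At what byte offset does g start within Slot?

Entry: checksum at 0 (size 4, align 4) → ends 4; src at 4 (size 1, align 1) → ends 5; version at 5 (size 1, align 1) → ends 6; pad 2 to align 4 for length; length at 8 (size 4, align 4) → ends 12; total 12 bytes, alignment 4
f at 0 (size 4, align 4) → ends 4
d at 4 (size 8, align 4) → ends 12
a at 12 (size 1, align 1) → ends 13
pad 3 to align 4 for b
b at 16 (size 8, align 4) → ends 24
c at 24 (size 1, align 1) → ends 25
pad 3 to align 4 for e
e at 28 (size 4, align 4) → ends 32
h at 32 (size 12, align 4) → ends 44
g at 44 (size 4, align 4) → ends 48

44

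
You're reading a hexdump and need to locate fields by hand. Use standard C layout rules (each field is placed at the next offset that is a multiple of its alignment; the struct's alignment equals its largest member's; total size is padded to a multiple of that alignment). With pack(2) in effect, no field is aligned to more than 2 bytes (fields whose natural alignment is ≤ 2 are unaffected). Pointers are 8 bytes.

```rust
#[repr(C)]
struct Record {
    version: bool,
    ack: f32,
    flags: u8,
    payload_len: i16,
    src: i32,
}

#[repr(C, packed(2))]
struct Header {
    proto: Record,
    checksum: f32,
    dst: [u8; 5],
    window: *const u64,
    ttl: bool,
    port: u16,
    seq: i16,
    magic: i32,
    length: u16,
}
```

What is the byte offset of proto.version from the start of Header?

Record: 0..1  version  (1B, 1-aligned); 1..4  -- padding (3B); 4..8  ack  (4B, 4-aligned); 8..9  flags  (1B, 1-aligned); 9..10  -- padding (1B); 10..12  payload_len  (2B, 2-aligned); 12..16  src  (4B, 4-aligned); sizeof = 16, alignof = 4
0..16  proto  (16B, 2-aligned)
within Record: version at 0
0 + 0 = 0

0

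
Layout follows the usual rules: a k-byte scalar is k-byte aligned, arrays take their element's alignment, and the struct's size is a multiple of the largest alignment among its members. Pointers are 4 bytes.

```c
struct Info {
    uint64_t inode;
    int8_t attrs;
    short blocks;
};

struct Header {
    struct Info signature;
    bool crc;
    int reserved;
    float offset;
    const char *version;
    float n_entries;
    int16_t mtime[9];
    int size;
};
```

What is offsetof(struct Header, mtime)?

36

Info: 0..8  inode  (8B, 8-aligned); 8..9  attrs  (1B, 1-aligned); 9..10  -- padding (1B); 10..12  blocks  (2B, 2-aligned); 12..16  -- tail padding (4B); sizeof = 16, alignof = 8
0..16  signature  (16B, 8-aligned)
16..17  crc  (1B, 1-aligned)
17..20  -- padding (3B)
20..24  reserved  (4B, 4-aligned)
24..28  offset  (4B, 4-aligned)
28..32  version  (4B, 4-aligned)
32..36  n_entries  (4B, 4-aligned)
36..54  mtime  (18B, 2-aligned)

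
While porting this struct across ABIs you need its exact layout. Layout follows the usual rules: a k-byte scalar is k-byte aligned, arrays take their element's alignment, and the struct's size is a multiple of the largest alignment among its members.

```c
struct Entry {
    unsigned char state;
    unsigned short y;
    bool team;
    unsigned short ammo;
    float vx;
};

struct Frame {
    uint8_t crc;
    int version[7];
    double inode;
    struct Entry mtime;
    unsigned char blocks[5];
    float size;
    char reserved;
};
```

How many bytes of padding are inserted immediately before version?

Entry: 0..1  state  (1B, 1-aligned); 1..2  -- padding (1B); 2..4  y  (2B, 2-aligned); 4..5  team  (1B, 1-aligned); 5..6  -- padding (1B); 6..8  ammo  (2B, 2-aligned); 8..12  vx  (4B, 4-aligned); sizeof = 12, alignof = 4
0..1  crc  (1B, 1-aligned)
1..4  -- padding (3B)
4..32  version  (28B, 4-aligned)

3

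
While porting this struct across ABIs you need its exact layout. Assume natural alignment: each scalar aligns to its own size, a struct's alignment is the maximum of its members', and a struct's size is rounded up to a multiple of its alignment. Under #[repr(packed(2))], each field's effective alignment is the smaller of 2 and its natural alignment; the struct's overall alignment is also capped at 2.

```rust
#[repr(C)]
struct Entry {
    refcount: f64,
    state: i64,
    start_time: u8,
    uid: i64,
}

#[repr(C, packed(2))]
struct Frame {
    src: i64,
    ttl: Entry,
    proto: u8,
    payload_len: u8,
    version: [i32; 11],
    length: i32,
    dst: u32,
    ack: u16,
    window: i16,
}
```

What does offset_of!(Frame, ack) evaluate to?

Entry: refcount at 0 (size 8, align 8) → ends 8; state at 8 (size 8, align 8) → ends 16; start_time at 16 (size 1, align 1) → ends 17; pad 7 to align 8 for uid; uid at 24 (size 8, align 8) → ends 32; total 32 bytes, alignment 8
src at 0 (size 8, align 2) → ends 8
ttl at 8 (size 32, align 2) → ends 40
proto at 40 (size 1, align 1) → ends 41
payload_len at 41 (size 1, align 1) → ends 42
version at 42 (size 44, align 2) → ends 86
length at 86 (size 4, align 2) → ends 90
dst at 90 (size 4, align 2) → ends 94
ack at 94 (size 2, align 2) → ends 96

94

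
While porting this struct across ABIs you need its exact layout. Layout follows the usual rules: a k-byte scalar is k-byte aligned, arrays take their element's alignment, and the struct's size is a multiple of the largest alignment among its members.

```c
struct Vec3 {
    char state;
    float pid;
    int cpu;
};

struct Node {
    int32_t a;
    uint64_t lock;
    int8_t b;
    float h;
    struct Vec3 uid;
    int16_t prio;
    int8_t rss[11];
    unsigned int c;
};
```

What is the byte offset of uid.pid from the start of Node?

28

Vec3: state at 0 (size 1, align 1) → ends 1; pad 3 to align 4 for pid; pid at 4 (size 4, align 4) → ends 8; cpu at 8 (size 4, align 4) → ends 12; total 12 bytes, alignment 4
a at 0 (size 4, align 4) → ends 4
pad 4 to align 8 for lock
lock at 8 (size 8, align 8) → ends 16
b at 16 (size 1, align 1) → ends 17
pad 3 to align 4 for h
h at 20 (size 4, align 4) → ends 24
uid at 24 (size 12, align 4) → ends 36
within Vec3: pid at 4
24 + 4 = 28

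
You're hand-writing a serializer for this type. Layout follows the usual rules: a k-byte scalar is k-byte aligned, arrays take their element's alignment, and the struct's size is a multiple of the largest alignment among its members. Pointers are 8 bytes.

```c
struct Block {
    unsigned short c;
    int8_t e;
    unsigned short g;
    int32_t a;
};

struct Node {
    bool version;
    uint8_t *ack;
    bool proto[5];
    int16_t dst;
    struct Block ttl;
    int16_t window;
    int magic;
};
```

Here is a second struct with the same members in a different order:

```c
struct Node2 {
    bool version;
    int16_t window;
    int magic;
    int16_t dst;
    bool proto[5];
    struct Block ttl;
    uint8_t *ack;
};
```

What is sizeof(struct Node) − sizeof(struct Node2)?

8

Block: 0..2  c  (2B, 2-aligned); 2..3  e  (1B, 1-aligned); 3..4  -- padding (1B); 4..6  g  (2B, 2-aligned); 6..8  -- padding (2B); 8..12  a  (4B, 4-aligned); sizeof = 12, alignof = 4
0..1  version  (1B, 1-aligned)
1..8  -- padding (7B)
8..16  ack  (8B, 8-aligned)
16..21  proto  (5B, 1-aligned)
21..22  -- padding (1B)
22..24  dst  (2B, 2-aligned)
24..36  ttl  (12B, 4-aligned)
36..38  window  (2B, 2-aligned)
38..40  -- padding (2B)
40..44  magic  (4B, 4-aligned)
44..48  -- tail padding (4B)
sizeof = 48, alignof = 8
— Node2 —
0..1  version  (1B, 1-aligned)
1..2  -- padding (1B)
2..4  window  (2B, 2-aligned)
4..8  magic  (4B, 4-aligned)
8..10  dst  (2B, 2-aligned)
10..15  proto  (5B, 1-aligned)
15..16  -- padding (1B)
16..28  ttl  (12B, 4-aligned)
28..32  -- padding (4B)
32..40  ack  (8B, 8-aligned)
sizeof = 40, alignof = 8
48 − 40 = 8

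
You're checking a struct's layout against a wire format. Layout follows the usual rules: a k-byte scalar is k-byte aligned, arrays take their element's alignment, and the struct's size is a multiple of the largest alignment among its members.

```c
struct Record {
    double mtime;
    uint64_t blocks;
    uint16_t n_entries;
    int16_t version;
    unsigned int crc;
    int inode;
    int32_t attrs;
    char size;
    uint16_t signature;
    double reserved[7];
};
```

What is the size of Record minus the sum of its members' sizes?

5

@0: mtime [8B, align 8] → 8
@8: blocks [8B, align 8] → 16
@16: n_entries [2B, align 2] → 18
@18: version [2B, align 2] → 20
@20: crc [4B, align 4] → 24
@24: inode [4B, align 4] → 28
@28: attrs [4B, align 4] → 32
@32: size [1B, align 1] → 33
+1 pad (align 2)
@34: signature [2B, align 2] → 36
+4 pad (align 8)
@40: reserved [56B, align 8] → 96
size 96, align 8
data bytes 91, size 96 → padding 5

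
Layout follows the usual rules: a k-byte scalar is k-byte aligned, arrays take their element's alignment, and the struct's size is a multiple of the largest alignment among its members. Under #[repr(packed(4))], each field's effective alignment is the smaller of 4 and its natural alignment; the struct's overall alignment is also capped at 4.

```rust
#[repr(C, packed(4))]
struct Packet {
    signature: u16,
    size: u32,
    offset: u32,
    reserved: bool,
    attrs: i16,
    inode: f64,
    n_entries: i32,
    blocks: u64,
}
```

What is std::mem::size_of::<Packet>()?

@0: signature [2B, align 2] → 2
+2 pad (align 4)
@4: size [4B, align 4] → 8
@8: offset [4B, align 4] → 12
@12: reserved [1B, align 1] → 13
+1 pad (align 2)
@14: attrs [2B, align 2] → 16
@16: inode [8B, align 4] → 24
@24: n_entries [4B, align 4] → 28
@28: blocks [8B, align 4] → 36
size 36, align 4

36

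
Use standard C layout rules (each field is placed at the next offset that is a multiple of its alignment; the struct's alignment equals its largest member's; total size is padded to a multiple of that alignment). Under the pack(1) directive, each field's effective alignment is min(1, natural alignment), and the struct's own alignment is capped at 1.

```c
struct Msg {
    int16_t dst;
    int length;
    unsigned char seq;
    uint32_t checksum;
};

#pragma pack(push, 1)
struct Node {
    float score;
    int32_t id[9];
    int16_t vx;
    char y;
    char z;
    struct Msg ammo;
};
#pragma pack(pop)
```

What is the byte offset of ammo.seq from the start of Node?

Msg: 0..2  dst  (2B, 2-aligned); 2..4  -- padding (2B); 4..8  length  (4B, 4-aligned); 8..9  seq  (1B, 1-aligned); 9..12  -- padding (3B); 12..16  checksum  (4B, 4-aligned); sizeof = 16, alignof = 4
0..4  score  (4B, 1-aligned)
4..40  id  (36B, 1-aligned)
40..42  vx  (2B, 1-aligned)
42..43  y  (1B, 1-aligned)
43..44  z  (1B, 1-aligned)
44..60  ammo  (16B, 1-aligned)
within Msg: seq at 8
44 + 8 = 52

52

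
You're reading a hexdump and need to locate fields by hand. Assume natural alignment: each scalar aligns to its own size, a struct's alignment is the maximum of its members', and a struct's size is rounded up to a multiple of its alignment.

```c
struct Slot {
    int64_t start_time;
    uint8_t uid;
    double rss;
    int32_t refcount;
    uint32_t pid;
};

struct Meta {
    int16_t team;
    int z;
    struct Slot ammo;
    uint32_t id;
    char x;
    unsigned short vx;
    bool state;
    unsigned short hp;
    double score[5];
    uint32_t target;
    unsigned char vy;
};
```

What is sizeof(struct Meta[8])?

Slot: start_time at 0 (size 8, align 8) → ends 8; uid at 8 (size 1, align 1) → ends 9; pad 7 to align 8 for rss; rss at 16 (size 8, align 8) → ends 24; refcount at 24 (size 4, align 4) → ends 28; pid at 28 (size 4, align 4) → ends 32; total 32 bytes, alignment 8
team at 0 (size 2, align 2) → ends 2
pad 2 to align 4 for z
z at 4 (size 4, align 4) → ends 8
ammo at 8 (size 32, align 8) → ends 40
id at 40 (size 4, align 4) → ends 44
x at 44 (size 1, align 1) → ends 45
pad 1 to align 2 for vx
vx at 46 (size 2, align 2) → ends 48
state at 48 (size 1, align 1) → ends 49
pad 1 to align 2 for hp
hp at 50 (size 2, align 2) → ends 52
pad 4 to align 8 for score
score at 56 (size 40, align 8) → ends 96
target at 96 (size 4, align 4) → ends 100
vy at 100 (size 1, align 1) → ends 101
tail pad 3 to reach multiple of 8
total 104 bytes, alignment 8
array of 8: 8 × 104 = 832

832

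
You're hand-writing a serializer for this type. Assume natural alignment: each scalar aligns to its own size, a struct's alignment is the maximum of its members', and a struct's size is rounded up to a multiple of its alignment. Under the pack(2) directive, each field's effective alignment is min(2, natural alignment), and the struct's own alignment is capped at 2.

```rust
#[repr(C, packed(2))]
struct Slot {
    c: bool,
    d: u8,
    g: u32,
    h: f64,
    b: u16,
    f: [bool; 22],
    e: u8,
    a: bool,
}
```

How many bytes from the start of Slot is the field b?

@0: c [1B, align 1] → 1
@1: d [1B, align 1] → 2
@2: g [4B, align 2] → 6
@6: h [8B, align 2] → 14
@14: b [2B, align 2] → 16

14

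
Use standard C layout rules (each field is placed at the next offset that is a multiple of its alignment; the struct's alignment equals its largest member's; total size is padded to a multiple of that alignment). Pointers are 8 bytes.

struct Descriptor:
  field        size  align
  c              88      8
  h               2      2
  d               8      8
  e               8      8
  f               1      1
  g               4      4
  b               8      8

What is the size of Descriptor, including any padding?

0..88  c  (88B, 8-aligned)
88..90  h  (2B, 2-aligned)
90..96  -- padding (6B)
96..104  d  (8B, 8-aligned)
104..112  e  (8B, 8-aligned)
112..113  f  (1B, 1-aligned)
113..116  -- padding (3B)
116..120  g  (4B, 4-aligned)
120..128  b  (8B, 8-aligned)
sizeof = 128, alignof = 8

128 bytes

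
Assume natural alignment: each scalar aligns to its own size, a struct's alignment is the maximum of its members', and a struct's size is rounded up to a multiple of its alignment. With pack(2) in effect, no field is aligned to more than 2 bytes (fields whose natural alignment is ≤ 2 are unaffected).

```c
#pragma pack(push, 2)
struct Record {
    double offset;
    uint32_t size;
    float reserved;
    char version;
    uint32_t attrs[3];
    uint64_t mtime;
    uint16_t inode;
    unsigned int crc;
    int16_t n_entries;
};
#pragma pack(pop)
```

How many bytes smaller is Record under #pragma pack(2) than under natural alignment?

10

natural layout:
  0..8  offset  (8B, 8-aligned)
  8..12  size  (4B, 4-aligned)
  12..16  reserved  (4B, 4-aligned)
  16..17  version  (1B, 1-aligned)
  17..20  -- padding (3B)
  20..32  attrs  (12B, 4-aligned)
  32..40  mtime  (8B, 8-aligned)
  40..42  inode  (2B, 2-aligned)
  42..44  -- padding (2B)
  44..48  crc  (4B, 4-aligned)
  48..50  n_entries  (2B, 2-aligned)
  50..56  -- tail padding (6B)
  sizeof = 56, alignof = 8
packed(2) layout:
  0..8  offset  (8B, 2-aligned)
  8..12  size  (4B, 2-aligned)
  12..16  reserved  (4B, 2-aligned)
  16..17  version  (1B, 1-aligned)
  17..18  -- padding (1B)
  18..30  attrs  (12B, 2-aligned)
  30..38  mtime  (8B, 2-aligned)
  38..40  inode  (2B, 2-aligned)
  40..44  crc  (4B, 2-aligned)
  44..46  n_entries  (2B, 2-aligned)
  sizeof = 46, alignof = 2
56 − 46 = 10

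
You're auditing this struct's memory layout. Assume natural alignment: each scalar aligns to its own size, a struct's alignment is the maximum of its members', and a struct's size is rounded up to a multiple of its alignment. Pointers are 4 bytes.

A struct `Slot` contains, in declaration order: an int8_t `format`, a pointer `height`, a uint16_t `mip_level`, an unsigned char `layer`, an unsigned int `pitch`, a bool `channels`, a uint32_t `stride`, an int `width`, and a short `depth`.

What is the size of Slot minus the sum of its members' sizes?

9

@0: format [1B, align 1] → 1
+3 pad (align 4)
@4: height [4B, align 4] → 8
@8: mip_level [2B, align 2] → 10
@10: layer [1B, align 1] → 11
+1 pad (align 4)
@12: pitch [4B, align 4] → 16
@16: channels [1B, align 1] → 17
+3 pad (align 4)
@20: stride [4B, align 4] → 24
@24: width [4B, align 4] → 28
@28: depth [2B, align 2] → 30
+2 tail pad (align 4)
size 32, align 4
data bytes 23, size 32 → padding 9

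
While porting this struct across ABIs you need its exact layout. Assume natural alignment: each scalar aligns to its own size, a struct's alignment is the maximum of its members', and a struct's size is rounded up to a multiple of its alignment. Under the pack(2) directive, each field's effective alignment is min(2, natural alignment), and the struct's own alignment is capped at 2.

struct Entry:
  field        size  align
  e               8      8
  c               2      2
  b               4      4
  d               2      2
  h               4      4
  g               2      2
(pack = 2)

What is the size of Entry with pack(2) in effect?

22

0..8  e  (8B, 2-aligned)
8..10  c  (2B, 2-aligned)
10..14  b  (4B, 2-aligned)
14..16  d  (2B, 2-aligned)
16..20  h  (4B, 2-aligned)
20..22  g  (2B, 2-aligned)
sizeof = 22, alignof = 2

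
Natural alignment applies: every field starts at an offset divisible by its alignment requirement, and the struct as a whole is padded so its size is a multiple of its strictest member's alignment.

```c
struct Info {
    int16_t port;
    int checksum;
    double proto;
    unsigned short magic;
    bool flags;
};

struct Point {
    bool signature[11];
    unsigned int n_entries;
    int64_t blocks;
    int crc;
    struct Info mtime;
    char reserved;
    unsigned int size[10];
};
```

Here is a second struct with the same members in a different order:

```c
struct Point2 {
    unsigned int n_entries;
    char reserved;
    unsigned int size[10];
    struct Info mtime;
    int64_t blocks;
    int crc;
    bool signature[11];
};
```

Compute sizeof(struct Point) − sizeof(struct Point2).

8

Info: 0..2  port  (2B, 2-aligned); 2..4  -- padding (2B); 4..8  checksum  (4B, 4-aligned); 8..16  proto  (8B, 8-aligned); 16..18  magic  (2B, 2-aligned); 18..19  flags  (1B, 1-aligned); 19..24  -- tail padding (5B); sizeof = 24, alignof = 8
0..11  signature  (11B, 1-aligned)
11..12  -- padding (1B)
12..16  n_entries  (4B, 4-aligned)
16..24  blocks  (8B, 8-aligned)
24..28  crc  (4B, 4-aligned)
28..32  -- padding (4B)
32..56  mtime  (24B, 8-aligned)
56..57  reserved  (1B, 1-aligned)
57..60  -- padding (3B)
60..100  size  (40B, 4-aligned)
100..104  -- tail padding (4B)
sizeof = 104, alignof = 8
— Point2 —
0..4  n_entries  (4B, 4-aligned)
4..5  reserved  (1B, 1-aligned)
5..8  -- padding (3B)
8..48  size  (40B, 4-aligned)
48..72  mtime  (24B, 8-aligned)
72..80  blocks  (8B, 8-aligned)
80..84  crc  (4B, 4-aligned)
84..95  signature  (11B, 1-aligned)
95..96  -- tail padding (1B)
sizeof = 96, alignof = 8
104 − 96 = 8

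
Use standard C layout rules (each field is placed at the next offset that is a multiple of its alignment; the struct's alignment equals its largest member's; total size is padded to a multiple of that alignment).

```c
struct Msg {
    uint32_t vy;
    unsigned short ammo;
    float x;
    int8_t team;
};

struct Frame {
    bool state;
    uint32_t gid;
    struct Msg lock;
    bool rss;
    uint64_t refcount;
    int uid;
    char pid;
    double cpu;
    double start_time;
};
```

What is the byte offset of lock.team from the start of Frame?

20

Msg: vy at 0 (size 4, align 4) → ends 4; ammo at 4 (size 2, align 2) → ends 6; pad 2 to align 4 for x; x at 8 (size 4, align 4) → ends 12; team at 12 (size 1, align 1) → ends 13; tail pad 3 to reach multiple of 4; total 16 bytes, alignment 4
state at 0 (size 1, align 1) → ends 1
pad 3 to align 4 for gid
gid at 4 (size 4, align 4) → ends 8
lock at 8 (size 16, align 4) → ends 24
within Msg: team at 12
8 + 12 = 20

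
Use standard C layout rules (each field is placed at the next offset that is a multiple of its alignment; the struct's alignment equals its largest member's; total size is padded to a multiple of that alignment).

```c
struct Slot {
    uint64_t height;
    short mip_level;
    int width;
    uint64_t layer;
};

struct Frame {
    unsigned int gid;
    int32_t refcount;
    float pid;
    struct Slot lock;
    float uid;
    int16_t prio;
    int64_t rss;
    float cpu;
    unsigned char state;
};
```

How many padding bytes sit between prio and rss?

Slot: 0..8  height  (8B, 8-aligned); 8..10  mip_level  (2B, 2-aligned); 10..12  -- padding (2B); 12..16  width  (4B, 4-aligned); 16..24  layer  (8B, 8-aligned); sizeof = 24, alignof = 8
0..4  gid  (4B, 4-aligned)
4..8  refcount  (4B, 4-aligned)
8..12  pid  (4B, 4-aligned)
12..16  -- padding (4B)
16..40  lock  (24B, 8-aligned)
40..44  uid  (4B, 4-aligned)
44..46  prio  (2B, 2-aligned)
46..48  -- padding (2B)
48..56  rss  (8B, 8-aligned)

2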